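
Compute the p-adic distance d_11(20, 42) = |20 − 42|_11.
d_11(20, 42) = 1/11

Step 1 — x − y = 20 − 42 = -22. Step 2 — v_11(-22) = 1 (factor: -22 = −(11^1 · 2); the sign does not affect v_p). Step 3 — |x − y|_11 = 11^{-1} = 1/11.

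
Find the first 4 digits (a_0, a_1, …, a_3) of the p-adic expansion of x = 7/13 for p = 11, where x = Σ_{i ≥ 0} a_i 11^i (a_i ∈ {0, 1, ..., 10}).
(a_0, …, a_3) = (9, 6, 7, 1)

v_11(7/13) = 0 (numerator and denominator both coprime to 11), so x ∈ ℤ_11^×. Compute digits iteratively via a_i = x_i mod 11, x_{i+1} = (x_i − a_i)/11, with x_0 = x:
  x_0 = 7/13;  a_0 = 9;  x_1 = (x_0 − 9)/11 = -10/13
  x_1 = -10/13;  a_1 = 6;  x_2 = (x_1 − 6)/11 = -8/13
  x_2 = -8/13;  a_2 = 7;  x_3 = (x_2 − 7)/11 = -9/13
  x_3 = -9/13;  a_3 = 1;  x_4 = (x_3 − 1)/11 = -2/13
Digits: (9, 6, 7, 1).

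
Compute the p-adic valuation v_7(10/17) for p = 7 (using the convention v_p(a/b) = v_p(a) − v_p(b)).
v_7(10/17) = 0

Factor powers of 7 from the numerator and denominator of the reduced fraction: 10 = 7^0 · 10 and 17 = 7^0 · 17. Apply v_p(a/b) = v_p(a) − v_p(b): v_7(10/17) = 0 − 0 = 0.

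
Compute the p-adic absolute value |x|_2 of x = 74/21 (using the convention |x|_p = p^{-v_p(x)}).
|74/21|_2 = 1/2

Step 1 — compute v_2(x) by factoring powers of 2 out of the numerator and denominator: v_2(74/21) = 1. Step 2 — apply |x|_p = p^{-v_p(x)} = 2^{-1} = 1/2.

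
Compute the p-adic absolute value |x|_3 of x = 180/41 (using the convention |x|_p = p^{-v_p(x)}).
|180/41|_3 = 1/9

Step 1 — compute v_3(x) by factoring powers of 3 out of the numerator and denominator: v_3(180/41) = 2. Step 2 — apply |x|_p = p^{-v_p(x)} = 3^{-2} = 1/9.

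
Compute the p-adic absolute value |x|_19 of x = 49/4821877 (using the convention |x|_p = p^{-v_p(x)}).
|49/4821877|_19 = 130321

Step 1 — compute v_19(x) by factoring powers of 19 out of the numerator and denominator: v_19(49/4821877) = -4. Step 2 — apply |x|_p = p^{-v_p(x)} = 19^{4} = 130321.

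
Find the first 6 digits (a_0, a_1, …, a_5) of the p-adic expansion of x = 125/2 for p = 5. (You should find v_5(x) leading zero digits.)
(a_0, …, a_5) = (0, 0, 0, 3, 2, 2)

v_5(125/2) = 3, so a_0 = ... = a_2 = 0. Factor out: x = 5^3 · u with u = 1/2 a unit in ℤ_5. Expand u iteratively via a_{v+i} = u_i mod 5, u_{i+1} = (u_i − a_{v+i})/5:
  u_0 = 1/2;  a_3 = 3;  u_1 = (u_0 − 3)/5 = -1/2
  u_1 = -1/2;  a_4 = 2;  u_2 = (u_1 − 2)/5 = -1/2
  u_2 = -1/2;  a_5 = 2;  u_3 = (u_2 − 2)/5 = -1/2
Digits: (0, 0, 0, 3, 2, 2).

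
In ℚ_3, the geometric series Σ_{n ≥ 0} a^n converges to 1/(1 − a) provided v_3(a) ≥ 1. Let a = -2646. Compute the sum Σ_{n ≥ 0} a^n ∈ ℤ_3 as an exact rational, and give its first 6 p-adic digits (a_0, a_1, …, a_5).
Σ a^n = 1/(1 − a) = 1/2647;  first 6 digits = (1, 0, 0, 1, 0, 1)

v_3(a) = 3 ≥ 1, so the series converges in ℤ_3 to 1/(1 − a) = 1/(1 − (-2646)) = 1/2647. Expand this rational in ℤ_3: compute digits iteratively via d_i = x_i mod 3, x_{i+1} = (x_i − d_i)/3. The first 6 digits are (1, 0, 0, 1, 0, 1).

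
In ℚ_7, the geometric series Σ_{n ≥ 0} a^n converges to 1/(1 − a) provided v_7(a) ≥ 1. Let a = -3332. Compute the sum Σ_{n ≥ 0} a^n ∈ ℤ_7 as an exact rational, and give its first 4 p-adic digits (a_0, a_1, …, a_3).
Σ a^n = 1/(1 − a) = 1/3333;  first 4 digits = (1, 0, 2, 4)

v_7(a) = 2 ≥ 1, so the series converges in ℤ_7 to 1/(1 − a) = 1/(1 − (-3332)) = 1/3333. Expand this rational in ℤ_7: compute digits iteratively via d_i = x_i mod 7, x_{i+1} = (x_i − d_i)/7. The first 4 digits are (1, 0, 2, 4).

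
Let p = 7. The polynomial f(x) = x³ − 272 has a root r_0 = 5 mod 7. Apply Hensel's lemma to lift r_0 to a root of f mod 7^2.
r_1 = 5 (mod 49)

Hensel: r_{i+1} = r_i − f(r_i)/f′(r_i) mod 7^{i+2}, where f′(x) = 3x². Iterate:
  r_0 = 5 (mod 7)
  r_1 = 5 (mod 49)
Final: r = 5 with f(r) ≡ 0 mod 7^2.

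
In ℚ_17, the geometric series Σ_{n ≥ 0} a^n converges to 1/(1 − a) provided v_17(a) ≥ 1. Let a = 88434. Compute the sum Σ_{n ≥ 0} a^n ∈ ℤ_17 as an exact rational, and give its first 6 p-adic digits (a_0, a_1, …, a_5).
Σ a^n = 1/(1 − a) = -1/88433;  first 6 digits = (1, 0, 0, 1, 1, 0)

v_17(a) = 3 ≥ 1, so the series converges in ℤ_17 to 1/(1 − a) = 1/(1 − 88434) = -1/88433. Expand this rational in ℤ_17: compute digits iteratively via d_i = x_i mod 17, x_{i+1} = (x_i − d_i)/17. The first 6 digits are (1, 0, 0, 1, 1, 0).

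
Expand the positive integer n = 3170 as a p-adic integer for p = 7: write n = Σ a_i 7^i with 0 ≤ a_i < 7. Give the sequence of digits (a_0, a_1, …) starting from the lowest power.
(a_0, a_1, …) = (6, 4, 1, 2, 1)

Repeated division by 7 gives the digits low-to-high: 3170 = 6 + 4·7^1 + 1·7^2 + 2·7^3 + 1·7^4. Digit sequence: (6, 4, 1, 2, 1).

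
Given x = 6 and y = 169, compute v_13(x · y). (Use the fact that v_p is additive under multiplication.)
v_13(1014) = 2

v_p(x) = 0 (factor: 6 = 13^0 · 6); v_p(y) = 2 (factor: 169 = 13^2 · 1). Additivity: v_p(xy) = v_p(x) + v_p(y) = 0 + 2 = 2. (Direct check: xy = 1014 = 13^2 · (6).)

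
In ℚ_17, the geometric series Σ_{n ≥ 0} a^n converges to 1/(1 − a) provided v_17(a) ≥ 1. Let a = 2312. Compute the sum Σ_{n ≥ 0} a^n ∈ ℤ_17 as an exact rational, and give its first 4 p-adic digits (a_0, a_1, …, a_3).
Σ a^n = 1/(1 − a) = -1/2311;  first 4 digits = (1, 0, 8, 0)

v_17(a) = 2 ≥ 1, so the series converges in ℤ_17 to 1/(1 − a) = 1/(1 − 2312) = -1/2311. Expand this rational in ℤ_17: compute digits iteratively via d_i = x_i mod 17, x_{i+1} = (x_i − d_i)/17. The first 4 digits are (1, 0, 8, 0).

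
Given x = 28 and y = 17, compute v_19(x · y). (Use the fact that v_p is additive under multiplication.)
v_19(476) = 0

v_p(x) = 0 (factor: 28 = 19^0 · 28); v_p(y) = 0 (factor: 17 = 19^0 · 17). Additivity: v_p(xy) = v_p(x) + v_p(y) = 0 + 0 = 0. (Direct check: xy = 476 = 19^0 · (476).)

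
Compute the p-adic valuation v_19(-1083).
v_19(-1083) = 2

v_19(n) is the largest exponent k such that 19^k divides n. Factor out: -1083 = -19^2 · 3. (Sign doesn't affect v_p.) So v_19(-1083) = 2.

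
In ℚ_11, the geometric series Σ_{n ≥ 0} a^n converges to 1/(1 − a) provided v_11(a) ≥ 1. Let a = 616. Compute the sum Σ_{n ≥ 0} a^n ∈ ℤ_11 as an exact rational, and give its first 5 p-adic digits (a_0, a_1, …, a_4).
Σ a^n = 1/(1 − a) = -1/615;  first 5 digits = (1, 1, 6, 0, 9)

v_11(a) = 1 ≥ 1, so the series converges in ℤ_11 to 1/(1 − a) = 1/(1 − 616) = -1/615. Expand this rational in ℤ_11: compute digits iteratively via d_i = x_i mod 11, x_{i+1} = (x_i − d_i)/11. The first 5 digits are (1, 1, 6, 0, 9).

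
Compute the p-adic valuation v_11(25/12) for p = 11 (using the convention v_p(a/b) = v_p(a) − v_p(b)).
v_11(25/12) = 0

Factor powers of 11 from the numerator and denominator of the reduced fraction: 25 = 11^0 · 25 and 12 = 11^0 · 12. Apply v_p(a/b) = v_p(a) − v_p(b): v_11(25/12) = 0 − 0 = 0.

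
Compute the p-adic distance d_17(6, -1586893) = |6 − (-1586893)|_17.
d_17(6, -1586893) = 1/83521

Step 1 — x − y = 6 − (-1586893) = 1586899. Step 2 — v_17(1586899) = 4 (factor: 1586899 = (17^4 · 19); the sign does not affect v_p). Step 3 — |x − y|_17 = 17^{-4} = 1/83521.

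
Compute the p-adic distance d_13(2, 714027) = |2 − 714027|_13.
d_13(2, 714027) = 1/28561

Step 1 — x − y = 2 − 714027 = -714025. Step 2 — v_13(-714025) = 4 (factor: -714025 = −(13^4 · 25); the sign does not affect v_p). Step 3 — |x − y|_13 = 13^{-4} = 1/28561.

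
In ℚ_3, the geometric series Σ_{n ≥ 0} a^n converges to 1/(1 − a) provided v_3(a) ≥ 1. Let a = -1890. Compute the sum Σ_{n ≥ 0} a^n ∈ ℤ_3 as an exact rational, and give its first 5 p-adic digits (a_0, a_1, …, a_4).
Σ a^n = 1/(1 − a) = 1/1891;  first 5 digits = (1, 0, 0, 2, 0)

v_3(a) = 3 ≥ 1, so the series converges in ℤ_3 to 1/(1 − a) = 1/(1 − (-1890)) = 1/1891. Expand this rational in ℤ_3: compute digits iteratively via d_i = x_i mod 3, x_{i+1} = (x_i − d_i)/3. The first 5 digits are (1, 0, 0, 2, 0).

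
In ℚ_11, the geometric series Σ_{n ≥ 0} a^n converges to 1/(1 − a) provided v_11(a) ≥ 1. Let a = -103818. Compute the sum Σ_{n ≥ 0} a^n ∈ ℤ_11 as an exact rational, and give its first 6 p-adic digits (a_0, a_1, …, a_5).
Σ a^n = 1/(1 − a) = 1/103819;  first 6 digits = (1, 0, 0, 10, 3, 10)

v_11(a) = 3 ≥ 1, so the series converges in ℤ_11 to 1/(1 − a) = 1/(1 − (-103818)) = 1/103819. Expand this rational in ℤ_11: compute digits iteratively via d_i = x_i mod 11, x_{i+1} = (x_i − d_i)/11. The first 6 digits are (1, 0, 0, 10, 3, 10).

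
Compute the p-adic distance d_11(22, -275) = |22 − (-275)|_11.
d_11(22, -275) = 1/11

Step 1 — x − y = 22 − (-275) = 297. Step 2 — v_11(297) = 1 (factor: 297 = (11^1 · 27); the sign does not affect v_p). Step 3 — |x − y|_11 = 11^{-1} = 1/11.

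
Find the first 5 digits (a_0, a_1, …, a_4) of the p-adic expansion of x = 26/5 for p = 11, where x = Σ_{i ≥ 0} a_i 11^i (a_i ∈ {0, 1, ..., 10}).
(a_0, …, a_4) = (3, 9, 8, 8, 8)

v_11(26/5) = 0 (numerator and denominator both coprime to 11), so x ∈ ℤ_11^×. Compute digits iteratively via a_i = x_i mod 11, x_{i+1} = (x_i − a_i)/11, with x_0 = x:
  x_0 = 26/5;  a_0 = 3;  x_1 = (x_0 − 3)/11 = 1/5
  x_1 = 1/5;  a_1 = 9;  x_2 = (x_1 − 9)/11 = -4/5
  x_2 = -4/5;  a_2 = 8;  x_3 = (x_2 − 8)/11 = -4/5
  x_3 = -4/5;  a_3 = 8;  x_4 = (x_3 − 8)/11 = -4/5
  x_4 = -4/5;  a_4 = 8;  x_5 = (x_4 − 8)/11 = -4/5
Digits: (3, 9, 8, 8, 8).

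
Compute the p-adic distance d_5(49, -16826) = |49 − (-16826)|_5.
d_5(49, -16826) = 1/625

Step 1 — x − y = 49 − (-16826) = 16875. Step 2 — v_5(16875) = 4 (factor: 16875 = (5^4 · 27); the sign does not affect v_p). Step 3 — |x − y|_5 = 5^{-4} = 1/625.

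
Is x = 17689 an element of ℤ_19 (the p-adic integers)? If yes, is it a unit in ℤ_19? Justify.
x ∈ ℤ_19 but not a unit; v_19(x) = 2 > 0

ℤ_19 = {x ∈ ℚ_19 : v_19(x) ≥ 0} and ℤ_19^× = {x ∈ ℤ_19 : v_19(x) = 0}. Here v_19(17689) = v_19(num) − v_19(den) = 2; compare against these criteria.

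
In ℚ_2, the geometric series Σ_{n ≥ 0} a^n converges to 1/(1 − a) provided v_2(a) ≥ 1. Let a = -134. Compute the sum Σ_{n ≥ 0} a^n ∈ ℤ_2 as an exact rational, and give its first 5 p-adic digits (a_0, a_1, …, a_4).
Σ a^n = 1/(1 − a) = 1/135;  first 5 digits = (1, 1, 1, 0, 1)

v_2(a) = 1 ≥ 1, so the series converges in ℤ_2 to 1/(1 − a) = 1/(1 − (-134)) = 1/135. Expand this rational in ℤ_2: compute digits iteratively via d_i = x_i mod 2, x_{i+1} = (x_i − d_i)/2. The first 5 digits are (1, 1, 1, 0, 1).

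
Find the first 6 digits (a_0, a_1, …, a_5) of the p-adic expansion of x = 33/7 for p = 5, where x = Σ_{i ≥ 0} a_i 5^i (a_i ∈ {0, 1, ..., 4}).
(a_0, …, a_5) = (4, 3, 3, 0, 2, 1)

v_5(33/7) = 0 (numerator and denominator both coprime to 5), so x ∈ ℤ_5^×. Compute digits iteratively via a_i = x_i mod 5, x_{i+1} = (x_i − a_i)/5, with x_0 = x:
  x_0 = 33/7;  a_0 = 4;  x_1 = (x_0 − 4)/5 = 1/7
  x_1 = 1/7;  a_1 = 3;  x_2 = (x_1 − 3)/5 = -4/7
  x_2 = -4/7;  a_2 = 3;  x_3 = (x_2 − 3)/5 = -5/7
  x_3 = -5/7;  a_3 = 0;  x_4 = (x_3 − 0)/5 = -1/7
  x_4 = -1/7;  a_4 = 2;  x_5 = (x_4 − 2)/5 = -3/7
  x_5 = -3/7;  a_5 = 1;  x_6 = (x_5 − 1)/5 = -2/7
Digits: (4, 3, 3, 0, 2, 1).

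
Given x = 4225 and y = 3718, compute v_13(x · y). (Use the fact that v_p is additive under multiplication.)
v_13(15708550) = 4

v_p(x) = 2 (factor: 4225 = 13^2 · 25); v_p(y) = 2 (factor: 3718 = 13^2 · 22). Additivity: v_p(xy) = v_p(x) + v_p(y) = 2 + 2 = 4. (Direct check: xy = 15708550 = 13^4 · (550).)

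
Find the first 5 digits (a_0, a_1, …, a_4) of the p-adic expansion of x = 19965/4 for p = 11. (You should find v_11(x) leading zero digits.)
(a_0, …, a_4) = (0, 0, 0, 1, 3)

v_11(19965/4) = 3, so a_0 = ... = a_2 = 0. Factor out: x = 11^3 · u with u = 15/4 a unit in ℤ_11. Expand u iteratively via a_{v+i} = u_i mod 11, u_{i+1} = (u_i − a_{v+i})/11:
  u_0 = 15/4;  a_3 = 1;  u_1 = (u_0 − 1)/11 = 1/4
  u_1 = 1/4;  a_4 = 3;  u_2 = (u_1 − 3)/11 = -1/4
Digits: (0, 0, 0, 1, 3).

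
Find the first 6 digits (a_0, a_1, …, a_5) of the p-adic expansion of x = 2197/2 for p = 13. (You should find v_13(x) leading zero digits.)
(a_0, …, a_5) = (0, 0, 0, 7, 6, 6)

v_13(2197/2) = 3, so a_0 = ... = a_2 = 0. Factor out: x = 13^3 · u with u = 1/2 a unit in ℤ_13. Expand u iteratively via a_{v+i} = u_i mod 13, u_{i+1} = (u_i − a_{v+i})/13:
  u_0 = 1/2;  a_3 = 7;  u_1 = (u_0 − 7)/13 = -1/2
  u_1 = -1/2;  a_4 = 6;  u_2 = (u_1 − 6)/13 = -1/2
  u_2 = -1/2;  a_5 = 6;  u_3 = (u_2 − 6)/13 = -1/2
Digits: (0, 0, 0, 7, 6, 6).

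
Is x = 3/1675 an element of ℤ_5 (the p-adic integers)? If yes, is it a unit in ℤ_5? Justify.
x ∉ ℤ_5 (v_5(x) = -2 < 0)

ℤ_5 = {x ∈ ℚ_5 : v_5(x) ≥ 0} and ℤ_5^× = {x ∈ ℤ_5 : v_5(x) = 0}. Here v_5(3/1675) = v_5(num) − v_5(den) = -2; compare against these criteria.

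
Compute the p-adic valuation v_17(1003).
v_17(1003) = 1

v_17(n) is the largest exponent k such that 17^k divides n. Factor out: 1003 = 17^1 · 59. (Sign doesn't affect v_p.) So v_17(1003) = 1.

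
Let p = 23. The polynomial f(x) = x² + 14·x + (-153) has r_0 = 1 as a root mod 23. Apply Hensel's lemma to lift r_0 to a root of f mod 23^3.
r_2 = 10259 (mod 12167)

Hensel: r_{i+1} = r_i − f(r_i)·(f′(r_i))^{-1} mod 23^{i+2}, f′(x) = 2x + 14. Iterate:
  r_0 = 1 (mod 23)
  r_1 = 208 (mod 529)
  r_2 = 10259 (mod 12167)
Final: r = 10259 satisfies f(r) ≡ 0 mod 23^3.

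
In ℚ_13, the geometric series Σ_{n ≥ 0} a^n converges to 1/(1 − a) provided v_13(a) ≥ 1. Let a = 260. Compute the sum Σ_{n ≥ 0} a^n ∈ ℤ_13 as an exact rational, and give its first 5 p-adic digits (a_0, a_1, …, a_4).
Σ a^n = 1/(1 − a) = -1/259;  first 5 digits = (1, 7, 11, 9, 2)

v_13(a) = 1 ≥ 1, so the series converges in ℤ_13 to 1/(1 − a) = 1/(1 − 260) = -1/259. Expand this rational in ℤ_13: compute digits iteratively via d_i = x_i mod 13, x_{i+1} = (x_i − d_i)/13. The first 5 digits are (1, 7, 11, 9, 2).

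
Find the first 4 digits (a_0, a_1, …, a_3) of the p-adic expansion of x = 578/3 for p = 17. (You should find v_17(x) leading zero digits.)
(a_0, …, a_3) = (0, 0, 12, 5)

v_17(578/3) = 2, so a_0 = ... = a_1 = 0. Factor out: x = 17^2 · u with u = 2/3 a unit in ℤ_17. Expand u iteratively via a_{v+i} = u_i mod 17, u_{i+1} = (u_i − a_{v+i})/17:
  u_0 = 2/3;  a_2 = 12;  u_1 = (u_0 − 12)/17 = -2/3
  u_1 = -2/3;  a_3 = 5;  u_2 = (u_1 − 5)/17 = -1/3
Digits: (0, 0, 12, 5).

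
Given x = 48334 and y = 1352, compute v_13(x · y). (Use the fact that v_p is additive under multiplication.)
v_13(65347568) = 5

v_p(x) = 3 (factor: 48334 = 13^3 · 22); v_p(y) = 2 (factor: 1352 = 13^2 · 8). Additivity: v_p(xy) = v_p(x) + v_p(y) = 3 + 2 = 5. (Direct check: xy = 65347568 = 13^5 · (176).)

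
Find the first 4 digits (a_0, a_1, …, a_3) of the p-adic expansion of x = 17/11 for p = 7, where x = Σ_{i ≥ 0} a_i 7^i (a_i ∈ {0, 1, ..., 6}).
(a_0, …, a_3) = (6, 0, 5, 5)

v_7(17/11) = 0 (numerator and denominator both coprime to 7), so x ∈ ℤ_7^×. Compute digits iteratively via a_i = x_i mod 7, x_{i+1} = (x_i − a_i)/7, with x_0 = x:
  x_0 = 17/11;  a_0 = 6;  x_1 = (x_0 − 6)/7 = -7/11
  x_1 = -7/11;  a_1 = 0;  x_2 = (x_1 − 0)/7 = -1/11
  x_2 = -1/11;  a_2 = 5;  x_3 = (x_2 − 5)/7 = -8/11
  x_3 = -8/11;  a_3 = 5;  x_4 = (x_3 − 5)/7 = -9/11
Digits: (6, 0, 5, 5).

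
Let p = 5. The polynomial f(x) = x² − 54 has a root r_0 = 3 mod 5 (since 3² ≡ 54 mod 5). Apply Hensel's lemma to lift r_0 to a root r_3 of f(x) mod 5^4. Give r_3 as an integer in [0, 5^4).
r_3 = 298 (mod 625)

Hensel's recurrence: r_{i+1} = r_i − f(r_i)·(f′(r_i))^{-1} mod 5^{i+2}, with f′(x) = 2x. Iterate:
  r_0 = 3 (mod 5)
  r_1 = 23 (mod 25)
  r_2 = 48 (mod 125)
  r_3 = 298 (mod 625)
Final: r_3 = 298, and one checks f(r_3) ≡ 0 mod 5^4.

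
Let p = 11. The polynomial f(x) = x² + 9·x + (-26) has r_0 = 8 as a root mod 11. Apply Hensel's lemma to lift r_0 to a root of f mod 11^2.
r_1 = 52 (mod 121)

Hensel: r_{i+1} = r_i − f(r_i)·(f′(r_i))^{-1} mod 11^{i+2}, f′(x) = 2x + 9. Iterate:
  r_0 = 8 (mod 11)
  r_1 = 52 (mod 121)
Final: r = 52 satisfies f(r) ≡ 0 mod 11^2.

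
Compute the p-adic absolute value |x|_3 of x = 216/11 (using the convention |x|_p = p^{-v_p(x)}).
|216/11|_3 = 1/27

Step 1 — compute v_3(x) by factoring powers of 3 out of the numerator and denominator: v_3(216/11) = 3. Step 2 — apply |x|_p = p^{-v_p(x)} = 3^{-3} = 1/27.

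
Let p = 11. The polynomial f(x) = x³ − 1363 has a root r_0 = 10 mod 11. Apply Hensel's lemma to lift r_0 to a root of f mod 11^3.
r_2 = 131 (mod 1331)

Hensel: r_{i+1} = r_i − f(r_i)/f′(r_i) mod 11^{i+2}, where f′(x) = 3x². Iterate:
  r_0 = 10 (mod 11)
  r_1 = 10 (mod 121)
  r_2 = 131 (mod 1331)
Final: r = 131 with f(r) ≡ 0 mod 11^3.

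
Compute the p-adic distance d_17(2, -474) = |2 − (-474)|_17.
d_17(2, -474) = 1/17

Step 1 — x − y = 2 − (-474) = 476. Step 2 — v_17(476) = 1 (factor: 476 = (17^1 · 28); the sign does not affect v_p). Step 3 — |x − y|_17 = 17^{-1} = 1/17.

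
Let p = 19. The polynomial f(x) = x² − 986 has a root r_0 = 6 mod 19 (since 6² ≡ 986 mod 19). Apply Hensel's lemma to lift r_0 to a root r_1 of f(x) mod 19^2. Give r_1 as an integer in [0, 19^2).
r_1 = 25 (mod 361)

Hensel's recurrence: r_{i+1} = r_i − f(r_i)·(f′(r_i))^{-1} mod 19^{i+2}, with f′(x) = 2x. Iterate:
  r_0 = 6 (mod 19)
  r_1 = 25 (mod 361)
Final: r_1 = 25, and one checks f(r_1) ≡ 0 mod 19^2.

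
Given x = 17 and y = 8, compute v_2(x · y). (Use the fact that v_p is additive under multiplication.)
v_2(136) = 3

v_p(x) = 0 (factor: 17 = 2^0 · 17); v_p(y) = 3 (factor: 8 = 2^3 · 1). Additivity: v_p(xy) = v_p(x) + v_p(y) = 0 + 3 = 3. (Direct check: xy = 136 = 2^3 · (17).)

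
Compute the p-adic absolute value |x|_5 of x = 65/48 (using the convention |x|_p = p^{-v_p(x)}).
|65/48|_5 = 1/5

Step 1 — compute v_5(x) by factoring powers of 5 out of the numerator and denominator: v_5(65/48) = 1. Step 2 — apply |x|_p = p^{-v_p(x)} = 5^{-1} = 1/5.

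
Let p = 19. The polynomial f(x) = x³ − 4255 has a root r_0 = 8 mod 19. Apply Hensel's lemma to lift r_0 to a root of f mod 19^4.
r_3 = 113970 (mod 130321)

Hensel: r_{i+1} = r_i − f(r_i)/f′(r_i) mod 19^{i+2}, where f′(x) = 3x². Iterate:
  r_0 = 8 (mod 19)
  r_1 = 255 (mod 361)
  r_2 = 4226 (mod 6859)
  r_3 = 113970 (mod 130321)
Final: r = 113970 with f(r) ≡ 0 mod 19^4.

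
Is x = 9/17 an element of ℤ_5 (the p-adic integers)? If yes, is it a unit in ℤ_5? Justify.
x ∈ ℤ_5^× (unit); v_5(x) = 0

ℤ_5 = {x ∈ ℚ_5 : v_5(x) ≥ 0} and ℤ_5^× = {x ∈ ℤ_5 : v_5(x) = 0}. Here v_5(9/17) = v_5(num) − v_5(den) = 0; compare against these criteria.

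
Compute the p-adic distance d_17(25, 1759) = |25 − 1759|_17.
d_17(25, 1759) = 1/289

Step 1 — x − y = 25 − 1759 = -1734. Step 2 — v_17(-1734) = 2 (factor: -1734 = −(17^2 · 6); the sign does not affect v_p). Step 3 — |x − y|_17 = 17^{-2} = 1/289.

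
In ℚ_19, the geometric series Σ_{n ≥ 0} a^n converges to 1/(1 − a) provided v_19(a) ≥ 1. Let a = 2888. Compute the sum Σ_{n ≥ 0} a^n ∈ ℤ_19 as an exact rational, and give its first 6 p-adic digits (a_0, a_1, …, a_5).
Σ a^n = 1/(1 − a) = -1/2887;  first 6 digits = (1, 0, 8, 0, 7, 3)

v_19(a) = 2 ≥ 1, so the series converges in ℤ_19 to 1/(1 − a) = 1/(1 − 2888) = -1/2887. Expand this rational in ℤ_19: compute digits iteratively via d_i = x_i mod 19, x_{i+1} = (x_i − d_i)/19. The first 6 digits are (1, 0, 8, 0, 7, 3).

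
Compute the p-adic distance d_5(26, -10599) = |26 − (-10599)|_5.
d_5(26, -10599) = 1/625

Step 1 — x − y = 26 − (-10599) = 10625. Step 2 — v_5(10625) = 4 (factor: 10625 = (5^4 · 17); the sign does not affect v_p). Step 3 — |x − y|_5 = 5^{-4} = 1/625.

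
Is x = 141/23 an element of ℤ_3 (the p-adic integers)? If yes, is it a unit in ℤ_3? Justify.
x ∈ ℤ_3 but not a unit; v_3(x) = 1 > 0

ℤ_3 = {x ∈ ℚ_3 : v_3(x) ≥ 0} and ℤ_3^× = {x ∈ ℤ_3 : v_3(x) = 0}. Here v_3(141/23) = v_3(num) − v_3(den) = 1; compare against these criteria.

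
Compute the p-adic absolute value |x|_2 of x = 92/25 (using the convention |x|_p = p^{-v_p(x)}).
|92/25|_2 = 1/4

Step 1 — compute v_2(x) by factoring powers of 2 out of the numerator and denominator: v_2(92/25) = 2. Step 2 — apply |x|_p = p^{-v_p(x)} = 2^{-2} = 1/4.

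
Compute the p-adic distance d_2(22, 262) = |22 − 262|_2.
d_2(22, 262) = 1/16

Step 1 — x − y = 22 − 262 = -240. Step 2 — v_2(-240) = 4 (factor: -240 = −(2^4 · 15); the sign does not affect v_p). Step 3 — |x − y|_2 = 2^{-4} = 1/16.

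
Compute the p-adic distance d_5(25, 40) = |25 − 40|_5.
d_5(25, 40) = 1/5

Step 1 — x − y = 25 − 40 = -15. Step 2 — v_5(-15) = 1 (factor: -15 = −(5^1 · 3); the sign does not affect v_p). Step 3 — |x − y|_5 = 5^{-1} = 1/5.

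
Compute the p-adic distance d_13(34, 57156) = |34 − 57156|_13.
d_13(34, 57156) = 1/28561

Step 1 — x − y = 34 − 57156 = -57122. Step 2 — v_13(-57122) = 4 (factor: -57122 = −(13^4 · 2); the sign does not affect v_p). Step 3 — |x − y|_13 = 13^{-4} = 1/28561.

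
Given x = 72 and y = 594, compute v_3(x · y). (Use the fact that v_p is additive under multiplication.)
v_3(42768) = 5

v_p(x) = 2 (factor: 72 = 3^2 · 8); v_p(y) = 3 (factor: 594 = 3^3 · 22). Additivity: v_p(xy) = v_p(x) + v_p(y) = 2 + 3 = 5. (Direct check: xy = 42768 = 3^5 · (176).)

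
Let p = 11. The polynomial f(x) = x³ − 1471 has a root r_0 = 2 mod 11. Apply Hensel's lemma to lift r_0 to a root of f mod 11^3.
r_2 = 618 (mod 1331)

Hensel: r_{i+1} = r_i − f(r_i)/f′(r_i) mod 11^{i+2}, where f′(x) = 3x². Iterate:
  r_0 = 2 (mod 11)
  r_1 = 13 (mod 121)
  r_2 = 618 (mod 1331)
Final: r = 618 with f(r) ≡ 0 mod 11^3.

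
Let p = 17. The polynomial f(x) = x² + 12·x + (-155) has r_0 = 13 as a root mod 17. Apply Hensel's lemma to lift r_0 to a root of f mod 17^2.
r_1 = 115 (mod 289)

Hensel: r_{i+1} = r_i − f(r_i)·(f′(r_i))^{-1} mod 17^{i+2}, f′(x) = 2x + 12. Iterate:
  r_0 = 13 (mod 17)
  r_1 = 115 (mod 289)
Final: r = 115 satisfies f(r) ≡ 0 mod 17^2.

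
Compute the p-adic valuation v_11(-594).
v_11(-594) = 1

v_11(n) is the largest exponent k such that 11^k divides n. Factor out: -594 = -11^1 · 54. (Sign doesn't affect v_p.) So v_11(-594) = 1.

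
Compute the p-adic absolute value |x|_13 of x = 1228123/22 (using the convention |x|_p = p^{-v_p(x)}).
|1228123/22|_13 = 1/28561

Step 1 — compute v_13(x) by factoring powers of 13 out of the numerator and denominator: v_13(1228123/22) = 4. Step 2 — apply |x|_p = p^{-v_p(x)} = 13^{-4} = 1/28561.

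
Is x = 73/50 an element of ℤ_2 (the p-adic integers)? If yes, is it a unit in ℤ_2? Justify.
x ∉ ℤ_2 (v_2(x) = -1 < 0)

ℤ_2 = {x ∈ ℚ_2 : v_2(x) ≥ 0} and ℤ_2^× = {x ∈ ℤ_2 : v_2(x) = 0}. Here v_2(73/50) = v_2(num) − v_2(den) = -1; compare against these criteria.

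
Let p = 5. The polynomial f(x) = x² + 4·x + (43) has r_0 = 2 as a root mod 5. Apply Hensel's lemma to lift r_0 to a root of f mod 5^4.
r_3 = 467 (mod 625)

Hensel: r_{i+1} = r_i − f(r_i)·(f′(r_i))^{-1} mod 5^{i+2}, f′(x) = 2x + 4. Iterate:
  r_0 = 2 (mod 5)
  r_1 = 17 (mod 25)
  r_2 = 92 (mod 125)
  r_3 = 467 (mod 625)
Final: r = 467 satisfies f(r) ≡ 0 mod 5^4.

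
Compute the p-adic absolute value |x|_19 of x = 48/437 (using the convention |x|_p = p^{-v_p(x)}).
|48/437|_19 = 19

Step 1 — compute v_19(x) by factoring powers of 19 out of the numerator and denominator: v_19(48/437) = -1. Step 2 — apply |x|_p = p^{-v_p(x)} = 19^{1} = 19.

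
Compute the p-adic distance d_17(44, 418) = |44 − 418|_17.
d_17(44, 418) = 1/17

Step 1 — x − y = 44 − 418 = -374. Step 2 — v_17(-374) = 1 (factor: -374 = −(17^1 · 22); the sign does not affect v_p). Step 3 — |x − y|_17 = 17^{-1} = 1/17.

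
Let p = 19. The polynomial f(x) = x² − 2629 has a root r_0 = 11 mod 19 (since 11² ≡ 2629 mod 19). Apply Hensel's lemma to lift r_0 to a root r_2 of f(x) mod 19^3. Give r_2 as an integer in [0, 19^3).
r_2 = 2652 (mod 6859)

Hensel's recurrence: r_{i+1} = r_i − f(r_i)·(f′(r_i))^{-1} mod 19^{i+2}, with f′(x) = 2x. Iterate:
  r_0 = 11 (mod 19)
  r_1 = 125 (mod 361)
  r_2 = 2652 (mod 6859)
Final: r_2 = 2652, and one checks f(r_2) ≡ 0 mod 19^3.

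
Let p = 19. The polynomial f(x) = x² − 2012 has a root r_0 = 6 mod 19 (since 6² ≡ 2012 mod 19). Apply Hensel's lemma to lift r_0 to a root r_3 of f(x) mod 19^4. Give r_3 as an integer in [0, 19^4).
r_3 = 11121 (mod 130321)

Hensel's recurrence: r_{i+1} = r_i − f(r_i)·(f′(r_i))^{-1} mod 19^{i+2}, with f′(x) = 2x. Iterate:
  r_0 = 6 (mod 19)
  r_1 = 291 (mod 361)
  r_2 = 4262 (mod 6859)
  r_3 = 11121 (mod 130321)
Final: r_3 = 11121, and one checks f(r_3) ≡ 0 mod 19^4.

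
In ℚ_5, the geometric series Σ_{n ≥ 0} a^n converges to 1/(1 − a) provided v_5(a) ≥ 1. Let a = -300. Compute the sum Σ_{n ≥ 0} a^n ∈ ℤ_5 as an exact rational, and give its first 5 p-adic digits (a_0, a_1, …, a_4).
Σ a^n = 1/(1 − a) = 1/301;  first 5 digits = (1, 0, 3, 2, 3)

v_5(a) = 2 ≥ 1, so the series converges in ℤ_5 to 1/(1 − a) = 1/(1 − (-300)) = 1/301. Expand this rational in ℤ_5: compute digits iteratively via d_i = x_i mod 5, x_{i+1} = (x_i − d_i)/5. The first 5 digits are (1, 0, 3, 2, 3).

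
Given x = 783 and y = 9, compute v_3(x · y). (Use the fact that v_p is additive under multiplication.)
v_3(7047) = 5

v_p(x) = 3 (factor: 783 = 3^3 · 29); v_p(y) = 2 (factor: 9 = 3^2 · 1). Additivity: v_p(xy) = v_p(x) + v_p(y) = 3 + 2 = 5. (Direct check: xy = 7047 = 3^5 · (29).)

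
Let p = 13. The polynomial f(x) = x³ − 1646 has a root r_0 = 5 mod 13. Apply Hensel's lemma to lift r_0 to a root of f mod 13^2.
r_1 = 5 (mod 169)

Hensel: r_{i+1} = r_i − f(r_i)/f′(r_i) mod 13^{i+2}, where f′(x) = 3x². Iterate:
  r_0 = 5 (mod 13)
  r_1 = 5 (mod 169)
Final: r = 5 with f(r) ≡ 0 mod 13^2.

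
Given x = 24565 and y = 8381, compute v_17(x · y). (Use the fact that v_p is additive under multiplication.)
v_17(205879265) = 5

v_p(x) = 3 (factor: 24565 = 17^3 · 5); v_p(y) = 2 (factor: 8381 = 17^2 · 29). Additivity: v_p(xy) = v_p(x) + v_p(y) = 3 + 2 = 5. (Direct check: xy = 205879265 = 17^5 · (145).)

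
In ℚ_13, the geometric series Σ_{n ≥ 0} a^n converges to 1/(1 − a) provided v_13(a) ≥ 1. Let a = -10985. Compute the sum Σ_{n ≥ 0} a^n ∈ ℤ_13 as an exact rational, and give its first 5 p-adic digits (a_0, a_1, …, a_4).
Σ a^n = 1/(1 − a) = 1/10986;  first 5 digits = (1, 0, 0, 8, 12)

v_13(a) = 3 ≥ 1, so the series converges in ℤ_13 to 1/(1 − a) = 1/(1 − (-10985)) = 1/10986. Expand this rational in ℤ_13: compute digits iteratively via d_i = x_i mod 13, x_{i+1} = (x_i − d_i)/13. The first 5 digits are (1, 0, 0, 8, 12).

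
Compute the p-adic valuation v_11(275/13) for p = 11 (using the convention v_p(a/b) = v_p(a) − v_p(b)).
v_11(275/13) = 1

Factor powers of 11 from the numerator and denominator of the reduced fraction: 275 = 11^1 · 25 and 13 = 11^0 · 13. Apply v_p(a/b) = v_p(a) − v_p(b): v_11(275/13) = 1 − 0 = 1.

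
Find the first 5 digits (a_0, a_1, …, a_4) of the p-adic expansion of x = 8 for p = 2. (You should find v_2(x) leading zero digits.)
(a_0, …, a_4) = (0, 0, 0, 1, 0)

v_2(8) = 3, so a_0 = ... = a_2 = 0. Factor out: x = 2^3 · u with u = 1 a unit in ℤ_2. Expand u iteratively via a_{v+i} = u_i mod 2, u_{i+1} = (u_i − a_{v+i})/2:
  u_0 = 1;  a_3 = 1;  u_1 = (u_0 − 1)/2 = 0
  u_1 = 0;  a_4 = 0;  u_2 = (u_1 − 0)/2 = 0
Digits: (0, 0, 0, 1, 0).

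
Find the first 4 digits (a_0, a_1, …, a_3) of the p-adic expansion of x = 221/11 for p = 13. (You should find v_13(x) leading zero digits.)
(a_0, …, a_3) = (0, 11, 4, 2)

v_13(221/11) = 1, so a_0 = ... = a_0 = 0. Factor out: x = 13^1 · u with u = 17/11 a unit in ℤ_13. Expand u iteratively via a_{v+i} = u_i mod 13, u_{i+1} = (u_i − a_{v+i})/13:
  u_0 = 17/11;  a_1 = 11;  u_1 = (u_0 − 11)/13 = -8/11
  u_1 = -8/11;  a_2 = 4;  u_2 = (u_1 − 4)/13 = -4/11
  u_2 = -4/11;  a_3 = 2;  u_3 = (u_2 − 2)/13 = -2/11
Digits: (0, 11, 4, 2).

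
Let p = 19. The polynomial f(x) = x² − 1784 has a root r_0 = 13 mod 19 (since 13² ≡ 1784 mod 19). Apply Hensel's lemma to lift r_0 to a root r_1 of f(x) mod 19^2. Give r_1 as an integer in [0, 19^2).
r_1 = 89 (mod 361)

Hensel's recurrence: r_{i+1} = r_i − f(r_i)·(f′(r_i))^{-1} mod 19^{i+2}, with f′(x) = 2x. Iterate:
  r_0 = 13 (mod 19)
  r_1 = 89 (mod 361)
Final: r_1 = 89, and one checks f(r_1) ≡ 0 mod 19^2.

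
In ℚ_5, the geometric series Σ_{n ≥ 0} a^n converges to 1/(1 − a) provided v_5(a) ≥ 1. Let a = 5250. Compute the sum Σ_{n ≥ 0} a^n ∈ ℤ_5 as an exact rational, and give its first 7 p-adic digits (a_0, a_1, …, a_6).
Σ a^n = 1/(1 − a) = -1/5249;  first 7 digits = (1, 0, 0, 2, 3, 1, 4)

v_5(a) = 3 ≥ 1, so the series converges in ℤ_5 to 1/(1 − a) = 1/(1 − 5250) = -1/5249. Expand this rational in ℤ_5: compute digits iteratively via d_i = x_i mod 5, x_{i+1} = (x_i − d_i)/5. The first 7 digits are (1, 0, 0, 2, 3, 1, 4).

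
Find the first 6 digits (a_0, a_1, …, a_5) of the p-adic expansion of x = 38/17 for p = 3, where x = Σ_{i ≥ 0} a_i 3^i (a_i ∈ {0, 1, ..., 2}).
(a_0, …, a_5) = (1, 2, 0, 0, 1, 0)

v_3(38/17) = 0 (numerator and denominator both coprime to 3), so x ∈ ℤ_3^×. Compute digits iteratively via a_i = x_i mod 3, x_{i+1} = (x_i − a_i)/3, with x_0 = x:
  x_0 = 38/17;  a_0 = 1;  x_1 = (x_0 − 1)/3 = 7/17
  x_1 = 7/17;  a_1 = 2;  x_2 = (x_1 − 2)/3 = -9/17
  x_2 = -9/17;  a_2 = 0;  x_3 = (x_2 − 0)/3 = -3/17
  x_3 = -3/17;  a_3 = 0;  x_4 = (x_3 − 0)/3 = -1/17
  x_4 = -1/17;  a_4 = 1;  x_5 = (x_4 − 1)/3 = -6/17
  x_5 = -6/17;  a_5 = 0;  x_6 = (x_5 − 0)/3 = -2/17
Digits: (1, 2, 0, 0, 1, 0).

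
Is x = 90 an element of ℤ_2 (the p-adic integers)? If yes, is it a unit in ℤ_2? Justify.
x ∈ ℤ_2 but not a unit; v_2(x) = 1 > 0

ℤ_2 = {x ∈ ℚ_2 : v_2(x) ≥ 0} and ℤ_2^× = {x ∈ ℤ_2 : v_2(x) = 0}. Here v_2(90) = v_2(num) − v_2(den) = 1; compare against these criteria.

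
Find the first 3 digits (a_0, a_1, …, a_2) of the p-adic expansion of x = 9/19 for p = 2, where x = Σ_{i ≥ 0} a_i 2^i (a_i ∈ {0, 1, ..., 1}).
(a_0, …, a_2) = (1, 1, 0)

v_2(9/19) = 0 (numerator and denominator both coprime to 2), so x ∈ ℤ_2^×. Compute digits iteratively via a_i = x_i mod 2, x_{i+1} = (x_i − a_i)/2, with x_0 = x:
  x_0 = 9/19;  a_0 = 1;  x_1 = (x_0 − 1)/2 = -5/19
  x_1 = -5/19;  a_1 = 1;  x_2 = (x_1 − 1)/2 = -12/19
  x_2 = -12/19;  a_2 = 0;  x_3 = (x_2 − 0)/2 = -6/19
Digits: (1, 1, 0).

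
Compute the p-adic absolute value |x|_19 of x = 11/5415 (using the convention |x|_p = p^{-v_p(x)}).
|11/5415|_19 = 361

Step 1 — compute v_19(x) by factoring powers of 19 out of the numerator and denominator: v_19(11/5415) = -2. Step 2 — apply |x|_p = p^{-v_p(x)} = 19^{2} = 361.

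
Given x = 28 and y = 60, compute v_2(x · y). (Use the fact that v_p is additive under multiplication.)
v_2(1680) = 4

v_p(x) = 2 (factor: 28 = 2^2 · 7); v_p(y) = 2 (factor: 60 = 2^2 · 15). Additivity: v_p(xy) = v_p(x) + v_p(y) = 2 + 2 = 4. (Direct check: xy = 1680 = 2^4 · (105).)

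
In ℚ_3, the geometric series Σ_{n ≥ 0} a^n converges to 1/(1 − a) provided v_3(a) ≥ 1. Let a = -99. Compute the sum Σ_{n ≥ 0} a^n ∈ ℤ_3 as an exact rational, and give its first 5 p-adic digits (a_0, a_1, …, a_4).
Σ a^n = 1/(1 − a) = 1/100;  first 5 digits = (1, 0, 1, 2, 2)

v_3(a) = 2 ≥ 1, so the series converges in ℤ_3 to 1/(1 − a) = 1/(1 − (-99)) = 1/100. Expand this rational in ℤ_3: compute digits iteratively via d_i = x_i mod 3, x_{i+1} = (x_i − d_i)/3. The first 5 digits are (1, 0, 1, 2, 2).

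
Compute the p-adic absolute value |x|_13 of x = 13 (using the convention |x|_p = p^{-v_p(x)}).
|13|_13 = 1/13

Step 1 — compute v_13(x) by factoring powers of 13 out of the numerator and denominator: v_13(13) = 1. Step 2 — apply |x|_p = p^{-v_p(x)} = 13^{-1} = 1/13.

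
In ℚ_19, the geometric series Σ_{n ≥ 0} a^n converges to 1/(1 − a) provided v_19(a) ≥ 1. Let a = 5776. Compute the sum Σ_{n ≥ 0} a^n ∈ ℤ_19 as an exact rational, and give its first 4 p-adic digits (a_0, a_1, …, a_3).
Σ a^n = 1/(1 − a) = -1/5775;  first 4 digits = (1, 0, 16, 0)

v_19(a) = 2 ≥ 1, so the series converges in ℤ_19 to 1/(1 − a) = 1/(1 − 5776) = -1/5775. Expand this rational in ℤ_19: compute digits iteratively via d_i = x_i mod 19, x_{i+1} = (x_i − d_i)/19. The first 4 digits are (1, 0, 16, 0).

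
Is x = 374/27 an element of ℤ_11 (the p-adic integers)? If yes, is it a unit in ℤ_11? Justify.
x ∈ ℤ_11 but not a unit; v_11(x) = 1 > 0

ℤ_11 = {x ∈ ℚ_11 : v_11(x) ≥ 0} and ℤ_11^× = {x ∈ ℤ_11 : v_11(x) = 0}. Here v_11(374/27) = v_11(num) − v_11(den) = 1; compare against these criteria.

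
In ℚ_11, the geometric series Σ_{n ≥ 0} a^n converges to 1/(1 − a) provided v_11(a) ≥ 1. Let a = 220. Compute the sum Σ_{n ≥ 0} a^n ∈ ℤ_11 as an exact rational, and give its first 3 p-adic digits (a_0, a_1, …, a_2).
Σ a^n = 1/(1 − a) = -1/219;  first 3 digits = (1, 9, 5)

v_11(a) = 1 ≥ 1, so the series converges in ℤ_11 to 1/(1 − a) = 1/(1 − 220) = -1/219. Expand this rational in ℤ_11: compute digits iteratively via d_i = x_i mod 11, x_{i+1} = (x_i − d_i)/11. The first 3 digits are (1, 9, 5).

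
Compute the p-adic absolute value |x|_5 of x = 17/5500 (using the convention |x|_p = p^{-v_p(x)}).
|17/5500|_5 = 125

Step 1 — compute v_5(x) by factoring powers of 5 out of the numerator and denominator: v_5(17/5500) = -3. Step 2 — apply |x|_p = p^{-v_p(x)} = 5^{3} = 125.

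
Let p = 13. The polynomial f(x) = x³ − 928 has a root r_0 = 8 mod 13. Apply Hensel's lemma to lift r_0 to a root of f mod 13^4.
r_3 = 27022 (mod 28561)

Hensel: r_{i+1} = r_i − f(r_i)/f′(r_i) mod 13^{i+2}, where f′(x) = 3x². Iterate:
  r_0 = 8 (mod 13)
  r_1 = 151 (mod 169)
  r_2 = 658 (mod 2197)
  r_3 = 27022 (mod 28561)
Final: r = 27022 with f(r) ≡ 0 mod 13^4.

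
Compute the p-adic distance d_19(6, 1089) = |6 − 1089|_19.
d_19(6, 1089) = 1/361

Step 1 — x − y = 6 − 1089 = -1083. Step 2 — v_19(-1083) = 2 (factor: -1083 = −(19^2 · 3); the sign does not affect v_p). Step 3 — |x − y|_19 = 19^{-2} = 1/361.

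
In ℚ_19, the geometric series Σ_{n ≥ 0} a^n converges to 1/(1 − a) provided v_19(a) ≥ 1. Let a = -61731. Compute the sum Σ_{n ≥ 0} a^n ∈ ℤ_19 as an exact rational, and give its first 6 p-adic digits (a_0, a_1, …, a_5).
Σ a^n = 1/(1 − a) = 1/61732;  first 6 digits = (1, 0, 0, 10, 18, 18)

v_19(a) = 3 ≥ 1, so the series converges in ℤ_19 to 1/(1 − a) = 1/(1 − (-61731)) = 1/61732. Expand this rational in ℤ_19: compute digits iteratively via d_i = x_i mod 19, x_{i+1} = (x_i − d_i)/19. The first 6 digits are (1, 0, 0, 10, 18, 18).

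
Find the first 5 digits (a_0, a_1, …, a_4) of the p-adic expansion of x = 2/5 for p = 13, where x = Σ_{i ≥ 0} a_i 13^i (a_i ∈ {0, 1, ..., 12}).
(a_0, …, a_4) = (3, 5, 10, 7, 2)

v_13(2/5) = 0 (numerator and denominator both coprime to 13), so x ∈ ℤ_13^×. Compute digits iteratively via a_i = x_i mod 13, x_{i+1} = (x_i − a_i)/13, with x_0 = x:
  x_0 = 2/5;  a_0 = 3;  x_1 = (x_0 − 3)/13 = -1/5
  x_1 = -1/5;  a_1 = 5;  x_2 = (x_1 − 5)/13 = -2/5
  x_2 = -2/5;  a_2 = 10;  x_3 = (x_2 − 10)/13 = -4/5
  x_3 = -4/5;  a_3 = 7;  x_4 = (x_3 − 7)/13 = -3/5
  x_4 = -3/5;  a_4 = 2;  x_5 = (x_4 − 2)/13 = -1/5
Digits: (3, 5, 10, 7, 2).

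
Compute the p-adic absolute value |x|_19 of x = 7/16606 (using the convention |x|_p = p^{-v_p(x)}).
|7/16606|_19 = 361

Step 1 — compute v_19(x) by factoring powers of 19 out of the numerator and denominator: v_19(7/16606) = -2. Step 2 — apply |x|_p = p^{-v_p(x)} = 19^{2} = 361.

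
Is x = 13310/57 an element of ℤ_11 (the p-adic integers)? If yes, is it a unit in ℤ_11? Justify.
x ∈ ℤ_11 but not a unit; v_11(x) = 3 > 0

ℤ_11 = {x ∈ ℚ_11 : v_11(x) ≥ 0} and ℤ_11^× = {x ∈ ℤ_11 : v_11(x) = 0}. Here v_11(13310/57) = v_11(num) − v_11(den) = 3; compare against these criteria.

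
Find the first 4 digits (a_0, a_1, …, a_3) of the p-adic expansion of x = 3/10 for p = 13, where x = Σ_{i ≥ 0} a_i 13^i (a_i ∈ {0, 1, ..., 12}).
(a_0, …, a_3) = (12, 3, 1, 9)

v_13(3/10) = 0 (numerator and denominator both coprime to 13), so x ∈ ℤ_13^×. Compute digits iteratively via a_i = x_i mod 13, x_{i+1} = (x_i − a_i)/13, with x_0 = x:
  x_0 = 3/10;  a_0 = 12;  x_1 = (x_0 − 12)/13 = -9/10
  x_1 = -9/10;  a_1 = 3;  x_2 = (x_1 − 3)/13 = -3/10
  x_2 = -3/10;  a_2 = 1;  x_3 = (x_2 − 1)/13 = -1/10
  x_3 = -1/10;  a_3 = 9;  x_4 = (x_3 − 9)/13 = -7/10
Digits: (12, 3, 1, 9).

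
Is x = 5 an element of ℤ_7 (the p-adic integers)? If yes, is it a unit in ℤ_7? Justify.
x ∈ ℤ_7^× (unit); v_7(x) = 0

ℤ_7 = {x ∈ ℚ_7 : v_7(x) ≥ 0} and ℤ_7^× = {x ∈ ℤ_7 : v_7(x) = 0}. Here v_7(5) = v_7(num) − v_7(den) = 0; compare against these criteria.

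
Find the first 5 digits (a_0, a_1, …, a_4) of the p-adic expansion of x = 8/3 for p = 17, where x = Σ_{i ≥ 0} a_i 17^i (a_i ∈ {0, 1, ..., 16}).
(a_0, …, a_4) = (14, 5, 11, 5, 11)

v_17(8/3) = 0 (numerator and denominator both coprime to 17), so x ∈ ℤ_17^×. Compute digits iteratively via a_i = x_i mod 17, x_{i+1} = (x_i − a_i)/17, with x_0 = x:
  x_0 = 8/3;  a_0 = 14;  x_1 = (x_0 − 14)/17 = -2/3
  x_1 = -2/3;  a_1 = 5;  x_2 = (x_1 − 5)/17 = -1/3
  x_2 = -1/3;  a_2 = 11;  x_3 = (x_2 − 11)/17 = -2/3
  x_3 = -2/3;  a_3 = 5;  x_4 = (x_3 − 5)/17 = -1/3
  x_4 = -1/3;  a_4 = 11;  x_5 = (x_4 − 11)/17 = -2/3
Digits: (14, 5, 11, 5, 11).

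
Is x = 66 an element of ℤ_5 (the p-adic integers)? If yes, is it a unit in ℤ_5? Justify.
x ∈ ℤ_5^× (unit); v_5(x) = 0

ℤ_5 = {x ∈ ℚ_5 : v_5(x) ≥ 0} and ℤ_5^× = {x ∈ ℤ_5 : v_5(x) = 0}. Here v_5(66) = v_5(num) − v_5(den) = 0; compare against these criteria.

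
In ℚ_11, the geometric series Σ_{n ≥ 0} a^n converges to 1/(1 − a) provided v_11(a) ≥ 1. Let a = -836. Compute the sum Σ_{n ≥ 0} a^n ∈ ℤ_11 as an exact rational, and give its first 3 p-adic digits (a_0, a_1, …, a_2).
Σ a^n = 1/(1 − a) = 1/837;  first 3 digits = (1, 1, 5)

v_11(a) = 1 ≥ 1, so the series converges in ℤ_11 to 1/(1 − a) = 1/(1 − (-836)) = 1/837. Expand this rational in ℤ_11: compute digits iteratively via d_i = x_i mod 11, x_{i+1} = (x_i − d_i)/11. The first 3 digits are (1, 1, 5).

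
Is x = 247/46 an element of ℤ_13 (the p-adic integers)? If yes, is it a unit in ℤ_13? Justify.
x ∈ ℤ_13 but not a unit; v_13(x) = 1 > 0

ℤ_13 = {x ∈ ℚ_13 : v_13(x) ≥ 0} and ℤ_13^× = {x ∈ ℤ_13 : v_13(x) = 0}. Here v_13(247/46) = v_13(num) − v_13(den) = 1; compare against these criteria.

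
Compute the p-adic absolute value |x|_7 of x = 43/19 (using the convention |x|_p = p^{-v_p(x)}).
|43/19|_7 = 1

Step 1 — compute v_7(x) by factoring powers of 7 out of the numerator and denominator: v_7(43/19) = 0. Step 2 — apply |x|_p = p^{-v_p(x)} = 7^{0} = 1.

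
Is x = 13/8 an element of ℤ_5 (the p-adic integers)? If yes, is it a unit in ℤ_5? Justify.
x ∈ ℤ_5^× (unit); v_5(x) = 0

ℤ_5 = {x ∈ ℚ_5 : v_5(x) ≥ 0} and ℤ_5^× = {x ∈ ℤ_5 : v_5(x) = 0}. Here v_5(13/8) = v_5(num) − v_5(den) = 0; compare against these criteria.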